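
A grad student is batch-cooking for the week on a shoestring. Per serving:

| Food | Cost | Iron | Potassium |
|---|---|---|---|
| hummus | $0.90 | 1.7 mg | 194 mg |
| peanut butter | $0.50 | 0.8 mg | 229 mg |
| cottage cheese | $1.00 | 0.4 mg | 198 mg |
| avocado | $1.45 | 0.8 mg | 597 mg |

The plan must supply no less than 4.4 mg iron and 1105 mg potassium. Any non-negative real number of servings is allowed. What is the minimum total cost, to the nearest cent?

For a min-cost LP with two ≥-constraints, a basic feasible solution has at most two positive variables.
hummus only: max(4.4/1.7, 1105/194) = 5.696 servings → $5.13.
peanut butter only: max(4.4/0.8, 1105/229) = 5.5 servings → $2.75.
cottage cheese only: max(4.4/0.4, 1105/198) = 11 servings → $11.00.
avocado only: max(4.4/0.8, 1105/597) = 5.5 servings → $7.97.
hummus + peanut butter with both tight: 0.528 servings and 4.378 servings → $2.66.
hummus + cottage cheese with both tight: 1.657 servings and 3.957 servings → $5.45.
hummus + avocado with both tight: 2.027 servings and 1.192 servings → $3.55.
peanut butter + cottage cheese: the both-tight solution has a negative serving — not a feasible corner.
peanut butter + avocado with both targets exact would need a negative amount; discard.
cottage cheese + avocado with both targets exact would need a negative amount; discard.
Cheapest feasible corner: $2.66.

$2.66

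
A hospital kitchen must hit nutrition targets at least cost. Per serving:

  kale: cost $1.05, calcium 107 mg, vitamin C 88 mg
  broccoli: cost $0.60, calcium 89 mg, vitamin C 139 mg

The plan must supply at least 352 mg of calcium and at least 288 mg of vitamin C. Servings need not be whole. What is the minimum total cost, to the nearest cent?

kale only: max(352/107, 288/88) = 3.29 servings → $3.45.
broccoli only: max(352/89, 288/139) = 3.955 servings → $2.37.
kale + broccoli: the both-tight solution has a negative serving — not a feasible corner.
Cheapest feasible corner: $2.37.

$2.37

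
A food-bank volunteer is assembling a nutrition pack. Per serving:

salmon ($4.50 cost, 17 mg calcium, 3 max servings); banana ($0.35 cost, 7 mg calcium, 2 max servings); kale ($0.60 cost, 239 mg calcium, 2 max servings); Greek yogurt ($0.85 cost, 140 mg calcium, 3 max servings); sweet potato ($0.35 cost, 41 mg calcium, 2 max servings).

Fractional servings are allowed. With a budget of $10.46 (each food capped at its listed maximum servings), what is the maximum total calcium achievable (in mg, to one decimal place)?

1014.1 mg

Calcium per dollar: kale 398.3, Greek yogurt 164.7, sweet potato 117.1, banana 20, salmon 3.778.
Take 2 servings of kale: spends $1.20, +478.0 mg calcium (running total 478.0 mg).
Take 3 servings of Greek yogurt: spends $2.55, +420.0 mg calcium (running total 898.0 mg).
Take 2 servings of sweet potato: spends $0.70, +82.0 mg calcium (running total 980.0 mg).
Take 2 servings of banana: spends $0.70, +14.0 mg calcium (running total 994.0 mg).
Take 1.18 servings of salmon: spends $5.31, +20.1 mg calcium (running total 1014.1 mg).
Filling greedily by calcium-per-dollar is optimal for one linear limit, giving 1014.1 mg.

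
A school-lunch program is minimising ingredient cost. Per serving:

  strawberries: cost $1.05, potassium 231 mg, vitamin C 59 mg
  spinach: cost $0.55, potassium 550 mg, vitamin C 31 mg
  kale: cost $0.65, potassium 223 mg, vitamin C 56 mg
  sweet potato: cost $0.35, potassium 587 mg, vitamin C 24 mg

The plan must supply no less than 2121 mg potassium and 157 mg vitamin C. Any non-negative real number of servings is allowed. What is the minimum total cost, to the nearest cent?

$2.04

With two linear requirements the optimum uses one or two foods; enumerate the corners.
strawberries only: max(2121/231, 157/59) = 9.182 servings → $9.64.
spinach only: max(2121/550, 157/31) = 5.065 servings → $2.79.
kale only: max(2121/223, 157/56) = 9.511 servings → $6.18.
sweet potato only: max(2121/587, 157/24) = 6.542 servings → $2.29.
strawberries + spinach with both tight: 0.8145 servings and 3.514 servings → $2.79.
strawberries + kale with both targets exact would need a negative amount; discard.
strawberries + sweet potato with both tight: 1.418 servings and 3.055 servings → $2.56.
spinach + kale with both tight: 3.507 servings and 0.8624 servings → $2.49.
spinach + sweet potato: the both-tight solution has a negative serving — not a feasible corner.
kale + sweet potato with both tight: 1.499 servings and 3.044 servings → $2.04.
So the least-cost plan costs $2.04.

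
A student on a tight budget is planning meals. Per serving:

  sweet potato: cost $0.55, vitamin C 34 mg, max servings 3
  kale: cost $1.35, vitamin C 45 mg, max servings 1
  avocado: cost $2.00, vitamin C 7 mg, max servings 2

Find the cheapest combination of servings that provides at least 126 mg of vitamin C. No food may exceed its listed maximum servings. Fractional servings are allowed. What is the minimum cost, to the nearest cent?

$2.37

Cost per mg of vitamin C: sweet potato $0.0162, kale $0.0300, avocado $0.2857.
Take 3 servings of sweet potato: +102.0 mg vitamin C for $1.65 (total $1.65, still need 24.0 mg).
Take 0.5333 servings of kale: +24.0 mg vitamin C for $0.72 (total $2.37, still need 0.0 mg).
Filling from the cheapest source first is optimal under one linear minimum: $2.37.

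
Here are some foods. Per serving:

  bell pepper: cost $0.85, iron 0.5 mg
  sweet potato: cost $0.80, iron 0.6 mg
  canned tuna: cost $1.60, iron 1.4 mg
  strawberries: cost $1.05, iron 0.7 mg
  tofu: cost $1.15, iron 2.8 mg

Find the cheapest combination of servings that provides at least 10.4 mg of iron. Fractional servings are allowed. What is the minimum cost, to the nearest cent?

$4.27

Cost per mg of iron: tofu $0.4107, canned tuna $1.1429, sweet potato $1.3333, strawberries $1.5000, bell pepper $1.7000.
With no serving limits, use only tofu: 10.4 mg / 2.8 mg = 3.714 servings × $1.15 = $4.27.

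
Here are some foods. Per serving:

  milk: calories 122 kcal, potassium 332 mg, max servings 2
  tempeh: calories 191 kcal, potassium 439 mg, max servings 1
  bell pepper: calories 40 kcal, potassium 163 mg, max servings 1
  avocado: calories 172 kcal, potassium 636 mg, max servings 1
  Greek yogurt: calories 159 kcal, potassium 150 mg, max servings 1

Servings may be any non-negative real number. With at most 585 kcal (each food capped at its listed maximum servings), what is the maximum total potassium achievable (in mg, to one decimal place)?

1759.5 mg

Potassium per kcal: bell pepper 4.075, avocado 3.698, milk 2.721, tempeh 2.298, Greek yogurt 0.9434.
Take 1 serving of bell pepper: uses 40 kcal, +163.0 mg potassium (running total 163.0 mg).
Take 1 serving of avocado: uses 172 kcal, +636.0 mg potassium (running total 799.0 mg).
Take 2 servings of milk: uses 244 kcal, +664.0 mg potassium (running total 1463.0 mg).
Take 0.6754 servings of tempeh: uses 129 kcal, +296.5 mg potassium (running total 1759.5 mg).
Filling greedily by potassium-per-kcal is optimal for one linear limit, giving 1759.5 mg.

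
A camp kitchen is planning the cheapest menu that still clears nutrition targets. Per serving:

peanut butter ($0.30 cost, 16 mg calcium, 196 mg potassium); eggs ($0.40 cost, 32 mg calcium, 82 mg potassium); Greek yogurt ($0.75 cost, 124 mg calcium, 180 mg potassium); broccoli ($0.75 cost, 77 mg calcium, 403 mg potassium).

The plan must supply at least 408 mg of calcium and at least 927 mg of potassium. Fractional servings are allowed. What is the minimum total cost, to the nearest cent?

Compare the cost at each extreme point of the feasible region.
peanut butter only: max(408/16, 927/196) = 25.5 servings → $7.65.
eggs only: max(408/32, 927/82) = 12.75 servings → $5.10.
Greek yogurt only: max(408/124, 927/180) = 5.15 servings → $3.86.
broccoli only: max(408/77, 927/403) = 5.299 servings → $3.97.
peanut butter + eggs: intersection lies outside the first quadrant.
peanut butter + Greek yogurt with both tight: 1.937 servings and 3.04 servings → $2.86.
peanut butter + broccoli: intersection lies outside the first quadrant.
eggs + Greek yogurt with both tight: 9.417 servings and 0.8603 servings → $4.41.
eggs + broccoli: the both-tight solution has a negative serving — not a feasible corner.
Greek yogurt + broccoli with both tight: 2.577 servings and 1.149 servings → $2.79.
So the least-cost plan costs $2.79.

$2.79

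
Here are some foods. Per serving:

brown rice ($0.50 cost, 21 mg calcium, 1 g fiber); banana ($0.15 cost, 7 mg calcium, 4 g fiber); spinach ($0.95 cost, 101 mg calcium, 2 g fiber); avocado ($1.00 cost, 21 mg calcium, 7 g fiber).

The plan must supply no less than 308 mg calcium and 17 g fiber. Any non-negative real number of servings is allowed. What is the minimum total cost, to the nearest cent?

This is a tiny linear program; its minimum lies at a vertex of the feasible set. List the vertices and price them.
brown rice only: max(308/21, 17/1) = 17 servings → $8.50.
banana only: max(308/7, 17/4) = 44 servings → $6.60.
spinach only: max(308/101, 17/2) = 8.5 servings → $8.07.
avocado only: max(308/21, 17/7) = 14.67 servings → $14.67.
brown rice + banana with both tight: 14.45 servings and 0.6364 servings → $7.32.
brown rice + spinach: the both-tight solution has a negative serving — not a feasible corner.
brown rice + avocado with both tight: 14.28 servings and 0.3889 servings → $7.53.
banana + spinach with both tight: 2.823 servings and 2.854 servings → $3.13.
banana + avocado with both targets exact would need a negative amount; discard.
spinach + avocado with both tight: 2.705 servings and 1.656 servings → $4.23.
The minimum over all feasible corners is $3.13.

$3.13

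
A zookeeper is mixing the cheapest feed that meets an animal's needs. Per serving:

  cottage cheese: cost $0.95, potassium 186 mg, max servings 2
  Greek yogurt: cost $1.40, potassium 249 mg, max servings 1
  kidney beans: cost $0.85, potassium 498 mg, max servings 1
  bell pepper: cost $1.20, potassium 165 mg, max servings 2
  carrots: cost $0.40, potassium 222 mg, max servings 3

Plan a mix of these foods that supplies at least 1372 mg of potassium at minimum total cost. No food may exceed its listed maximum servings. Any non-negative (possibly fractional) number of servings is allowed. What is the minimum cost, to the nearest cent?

Cost per mg of potassium: kidney beans $0.0017, carrots $0.0018, cottage cheese $0.0051, Greek yogurt $0.0056, bell pepper $0.0073.
Take 1 serving of kidney beans: +498.0 mg potassium for $0.85 (total $0.85, still need 874.0 mg).
Take 3 servings of carrots: +666.0 mg potassium for $1.20 (total $2.05, still need 208.0 mg).
Take 1.118 servings of cottage cheese: +208.0 mg potassium for $1.06 (total $3.11, still need 0.0 mg).
Greedy by cheapest-per-mg is optimal for a single linear constraint, so the minimum cost is $3.11.

$3.11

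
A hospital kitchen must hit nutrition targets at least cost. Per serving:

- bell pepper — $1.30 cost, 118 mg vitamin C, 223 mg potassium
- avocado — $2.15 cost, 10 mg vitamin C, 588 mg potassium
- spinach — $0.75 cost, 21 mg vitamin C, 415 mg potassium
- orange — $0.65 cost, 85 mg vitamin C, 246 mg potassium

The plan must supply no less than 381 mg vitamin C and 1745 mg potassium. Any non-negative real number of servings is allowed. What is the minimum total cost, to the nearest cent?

A basic optimal solution has at most two foods positive. Try each food alone and each pair with both targets met exactly.
bell pepper only: max(381/118, 1745/223) = 7.825 servings → $10.17.
avocado only: max(381/10, 1745/588) = 38.1 servings → $81.92.
spinach only: max(381/21, 1745/415) = 18.14 servings → $13.61.
orange only: max(381/85, 1745/246) = 7.093 servings → $4.61.
bell pepper + avocado with both tight: 3.076 servings and 1.801 servings → $7.87.
bell pepper + spinach with both tight: 2.743 servings and 2.731 servings → $5.61.
bell pepper + orange: the both-tight solution has a negative serving — not a feasible corner.
avocado + spinach with both targets exact would need a negative amount; discard.
avocado + orange with both tight: 1.149 servings and 4.347 servings → $5.30.
spinach + orange with both tight: 1.813 servings and 4.034 servings → $3.98.
Cheapest feasible corner: $3.98.

$3.98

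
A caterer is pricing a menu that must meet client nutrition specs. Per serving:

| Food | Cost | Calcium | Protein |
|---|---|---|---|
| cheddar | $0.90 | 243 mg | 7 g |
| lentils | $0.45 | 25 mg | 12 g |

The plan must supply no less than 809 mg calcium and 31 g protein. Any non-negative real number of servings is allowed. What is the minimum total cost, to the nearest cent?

A basic optimal solution has at most two foods positive. Try each food alone and each pair with both targets met exactly.
cheddar only: max(809/243, 31/7) = 4.429 servings → $3.99.
lentils only: max(809/25, 31/12) = 32.36 servings → $14.56.
cheddar + lentils with both tight: 3.259 servings and 0.6822 servings → $3.24.
Cheapest feasible corner: $3.24.

$3.24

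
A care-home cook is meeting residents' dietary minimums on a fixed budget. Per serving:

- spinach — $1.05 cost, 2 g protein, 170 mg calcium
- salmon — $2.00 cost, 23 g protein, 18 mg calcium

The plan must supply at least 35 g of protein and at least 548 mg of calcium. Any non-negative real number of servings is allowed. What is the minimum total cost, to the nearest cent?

For a min-cost LP with two ≥-constraints, a basic feasible solution has at most two positive variables.
spinach only: max(35/2, 548/170) = 17.5 servings → $18.38.
salmon only: max(35/23, 548/18) = 30.44 servings → $60.89.
spinach + salmon with both tight: 3.091 servings and 1.253 servings → $5.75.
The minimum over all feasible corners is $5.75.

$5.75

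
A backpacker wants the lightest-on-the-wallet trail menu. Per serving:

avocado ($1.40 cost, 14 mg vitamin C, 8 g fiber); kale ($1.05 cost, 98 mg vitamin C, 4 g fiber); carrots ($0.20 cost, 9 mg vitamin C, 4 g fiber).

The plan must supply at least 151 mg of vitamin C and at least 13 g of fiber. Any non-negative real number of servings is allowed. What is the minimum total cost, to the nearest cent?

$1.81

Check every corner: each single food scaled to meet both minima, and each pair solved so both constraints bind.
avocado only: max(151/14, 13/8) = 10.79 servings → $15.10.
kale only: max(151/98, 13/4) = 3.25 servings → $3.41.
carrots only: max(151/9, 13/4) = 16.78 servings → $3.36.
avocado + kale with both tight: 0.9203 servings and 1.409 servings → $2.77.
avocado + carrots: the both-tight solution has a negative serving — not a feasible corner.
kale + carrots with both tight: 1.368 servings and 1.882 servings → $1.81.
Cheapest feasible corner: $1.81.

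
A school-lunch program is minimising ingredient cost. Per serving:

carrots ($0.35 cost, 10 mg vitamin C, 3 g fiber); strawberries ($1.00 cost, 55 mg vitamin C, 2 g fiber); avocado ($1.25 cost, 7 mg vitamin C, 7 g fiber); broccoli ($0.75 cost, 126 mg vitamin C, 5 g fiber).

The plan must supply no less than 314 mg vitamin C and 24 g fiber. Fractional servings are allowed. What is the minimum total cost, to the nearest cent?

$3.16

Compare the cost at each extreme point of the feasible region.
carrots only: max(314/10, 24/3) = 31.4 servings → $10.99.
strawberries only: max(314/55, 24/2) = 12 servings → $12.00.
avocado only: max(314/7, 24/7) = 44.86 servings → $56.07.
broccoli only: max(314/126, 24/5) = 4.8 servings → $3.60.
carrots + strawberries with both tight: 4.772 servings and 4.841 servings → $6.51.
carrots + avocado: the both-tight solution has a negative serving — not a feasible corner.
carrots + broccoli with both tight: 4.433 servings and 2.14 servings → $3.16.
strawberries + avocado with both tight: 5.472 servings and 1.865 servings → $7.80.
strawberries + broccoli: the both-tight solution has a negative serving — not a feasible corner.
avocado + broccoli with both tight: 1.717 servings and 2.397 servings → $3.94.
Cheapest feasible corner: $3.16.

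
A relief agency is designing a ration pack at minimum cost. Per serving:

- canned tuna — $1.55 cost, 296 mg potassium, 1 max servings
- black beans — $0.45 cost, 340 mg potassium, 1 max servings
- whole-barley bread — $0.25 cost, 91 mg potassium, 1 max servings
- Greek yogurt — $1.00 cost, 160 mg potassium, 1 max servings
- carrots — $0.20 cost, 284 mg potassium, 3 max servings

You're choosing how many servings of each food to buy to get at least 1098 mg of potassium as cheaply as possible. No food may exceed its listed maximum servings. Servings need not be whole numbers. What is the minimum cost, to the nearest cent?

Cost per mg of potassium: carrots $0.0007, black beans $0.0013, whole-barley bread $0.0027, canned tuna $0.0052, Greek yogurt $0.0063.
Take 3 servings of carrots: +852.0 mg potassium for $0.60 (total $0.60, still need 246.0 mg).
Take 0.7235 servings of black beans: +246.0 mg potassium for $0.33 (total $0.93, still need 0.0 mg).
Greedy by cheapest-per-mg is optimal for a single linear constraint, so the minimum cost is $0.93.

$0.93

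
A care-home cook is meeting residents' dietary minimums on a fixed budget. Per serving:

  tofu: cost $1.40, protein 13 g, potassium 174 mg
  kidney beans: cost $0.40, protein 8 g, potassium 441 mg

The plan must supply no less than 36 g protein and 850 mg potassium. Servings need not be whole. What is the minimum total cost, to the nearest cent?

$1.80

With two linear requirements the optimum uses one or two foods; enumerate the corners.
tofu only: max(36/13, 850/174) = 4.885 servings → $6.84.
kidney beans only: max(36/8, 850/441) = 4.5 servings → $1.80.
tofu + kidney beans with both tight: 2.091 servings and 1.103 servings → $3.37.
The minimum over all feasible corners is $1.80.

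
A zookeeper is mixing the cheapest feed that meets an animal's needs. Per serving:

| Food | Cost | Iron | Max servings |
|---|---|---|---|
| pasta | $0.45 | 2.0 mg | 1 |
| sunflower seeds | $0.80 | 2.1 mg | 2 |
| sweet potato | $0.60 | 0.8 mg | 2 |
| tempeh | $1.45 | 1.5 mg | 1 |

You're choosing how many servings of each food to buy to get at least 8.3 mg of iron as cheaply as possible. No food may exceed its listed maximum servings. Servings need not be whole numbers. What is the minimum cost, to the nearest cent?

Cost per mg of iron: pasta $0.2250, sunflower seeds $0.3810, sweet potato $0.7500, tempeh $0.9667.
Take 1 serving of pasta: +2.0 mg iron for $0.45 (total $0.45, still need 6.3 mg).
Take 2 servings of sunflower seeds: +4.2 mg iron for $1.60 (total $2.05, still need 2.1 mg).
Take 2 servings of sweet potato: +1.6 mg iron for $1.20 (total $3.25, still need 0.5 mg).
Take 0.3333 servings of tempeh: +0.5 mg iron for $0.48 (total $3.73, still need 0.0 mg).
Greedy by cheapest-per-mg is optimal for a single linear constraint, so the minimum cost is $3.73.

$3.73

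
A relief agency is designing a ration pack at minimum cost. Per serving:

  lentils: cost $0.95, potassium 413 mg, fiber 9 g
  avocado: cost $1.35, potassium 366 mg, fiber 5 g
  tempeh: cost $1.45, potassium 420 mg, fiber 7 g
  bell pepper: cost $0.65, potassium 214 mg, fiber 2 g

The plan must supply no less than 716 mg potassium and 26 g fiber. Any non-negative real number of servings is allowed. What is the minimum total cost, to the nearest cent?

$2.74

At the optimum either one food covers both requirements or two foods hit both targets exactly; no other combination can be cheaper.
lentils only: max(716/413, 26/9) = 2.889 servings → $2.74.
avocado only: max(716/366, 26/5) = 5.2 servings → $7.02.
tempeh only: max(716/420, 26/7) = 3.714 servings → $5.39.
bell pepper only: max(716/214, 26/2) = 13 servings → $8.45.
lentils + avocado: intersection lies outside the first quadrant.
lentils + tempeh: intersection lies outside the first quadrant.
lentils + bell pepper: the both-tight solution has a negative serving — not a feasible corner.
avocado + tempeh with both targets exact would need a negative amount; discard.
avocado + bell pepper: intersection lies outside the first quadrant.
tempeh + bell pepper: intersection lies outside the first quadrant.
So the least-cost plan costs $2.74.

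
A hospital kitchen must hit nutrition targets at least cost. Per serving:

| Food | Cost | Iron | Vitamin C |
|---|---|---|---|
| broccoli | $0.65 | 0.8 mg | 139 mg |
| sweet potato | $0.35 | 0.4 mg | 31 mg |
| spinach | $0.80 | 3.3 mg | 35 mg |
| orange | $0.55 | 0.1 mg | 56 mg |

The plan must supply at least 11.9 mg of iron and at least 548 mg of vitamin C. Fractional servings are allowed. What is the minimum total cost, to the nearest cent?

$4.36

This is a tiny linear program; its minimum lies at a vertex of the feasible set. List the vertices and price them.
broccoli only: max(11.9/0.8, 548/139) = 14.88 servings → $9.67.
sweet potato only: max(11.9/0.4, 548/31) = 29.75 servings → $10.41.
spinach only: max(11.9/3.3, 548/35) = 15.66 servings → $12.53.
orange only: max(11.9/0.1, 548/56) = 119 servings → $65.45.
broccoli + sweet potato with both targets exact would need a negative amount; discard.
broccoli + spinach with both tight: 3.232 servings and 2.823 servings → $4.36.
broccoli + orange with both targets exact would need a negative amount; discard.
sweet potato + spinach with both tight: 15.76 servings and 1.695 servings → $6.87.
sweet potato + orange: intersection lies outside the first quadrant.
spinach + orange with both tight: 3.373 servings and 7.677 servings → $6.92.
The minimum over all feasible corners is $4.36.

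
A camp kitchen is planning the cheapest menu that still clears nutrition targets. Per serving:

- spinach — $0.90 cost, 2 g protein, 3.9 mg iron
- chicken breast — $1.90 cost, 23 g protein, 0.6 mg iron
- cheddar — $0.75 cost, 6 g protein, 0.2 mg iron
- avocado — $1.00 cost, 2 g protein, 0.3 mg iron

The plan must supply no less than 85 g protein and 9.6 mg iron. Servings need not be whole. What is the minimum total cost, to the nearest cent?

$8.43

At the optimum either one food covers both requirements or two foods hit both targets exactly; no other combination can be cheaper.
spinach only: max(85/2, 9.6/3.9) = 42.5 servings → $38.25.
chicken breast only: max(85/23, 9.6/0.6) = 16 servings → $30.40.
cheddar only: max(85/6, 9.6/0.2) = 48 servings → $36.00.
avocado only: max(85/2, 9.6/0.3) = 42.5 servings → $42.50.
spinach + chicken breast with both tight: 1.919 servings and 3.529 servings → $8.43.
spinach + cheddar with both tight: 1.765 servings and 13.58 servings → $11.77.
spinach + avocado: the both-tight solution has a negative serving — not a feasible corner.
chicken breast + cheddar: intersection lies outside the first quadrant.
chicken breast + avocado with both tight: 1.105 servings and 29.79 servings → $31.89.
cheddar + avocado with both tight: 4.5 servings and 29 servings → $32.38.
Cheapest feasible corner: $8.43.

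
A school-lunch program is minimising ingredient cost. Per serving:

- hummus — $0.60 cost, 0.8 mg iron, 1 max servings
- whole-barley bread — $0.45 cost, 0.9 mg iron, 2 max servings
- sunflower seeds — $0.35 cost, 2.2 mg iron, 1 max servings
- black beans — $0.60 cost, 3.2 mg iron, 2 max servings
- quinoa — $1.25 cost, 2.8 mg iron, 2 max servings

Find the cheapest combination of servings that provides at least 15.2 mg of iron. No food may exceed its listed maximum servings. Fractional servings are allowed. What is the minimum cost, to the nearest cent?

Cost per mg of iron: sunflower seeds $0.1591, black beans $0.1875, quinoa $0.4464, whole-barley bread $0.5000, hummus $0.7500.
Take 1 serving of sunflower seeds: +2.2 mg iron for $0.35 (total $0.35, still need 13.0 mg).
Take 2 servings of black beans: +6.4 mg iron for $1.20 (total $1.55, still need 6.6 mg).
Take 2 servings of quinoa: +5.6 mg iron for $2.50 (total $4.05, still need 1.0 mg).
Take 1.111 servings of whole-barley bread: +1.0 mg iron for $0.50 (total $4.55, still need 0.0 mg).
Greedy by cheapest-per-mg is optimal for a single linear constraint, so the minimum cost is $4.55.

$4.55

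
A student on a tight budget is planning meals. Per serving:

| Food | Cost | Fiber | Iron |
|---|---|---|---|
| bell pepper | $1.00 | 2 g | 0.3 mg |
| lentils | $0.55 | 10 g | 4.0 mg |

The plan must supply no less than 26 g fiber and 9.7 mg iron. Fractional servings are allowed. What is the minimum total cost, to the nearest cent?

Minimising a linear cost over {fiber ≥ 26, iron ≥ 9.7, servings ≥ 0} — the optimum is at a vertex, using one or two foods.
bell pepper only: max(26/2, 9.7/0.3) = 32.33 servings → $32.33.
lentils only: max(26/10, 9.7/4.0) = 2.6 servings → $1.43.
bell pepper + lentils with both tight: 1.4 servings and 2.32 servings → $2.68.
So the least-cost plan costs $1.43.

$1.43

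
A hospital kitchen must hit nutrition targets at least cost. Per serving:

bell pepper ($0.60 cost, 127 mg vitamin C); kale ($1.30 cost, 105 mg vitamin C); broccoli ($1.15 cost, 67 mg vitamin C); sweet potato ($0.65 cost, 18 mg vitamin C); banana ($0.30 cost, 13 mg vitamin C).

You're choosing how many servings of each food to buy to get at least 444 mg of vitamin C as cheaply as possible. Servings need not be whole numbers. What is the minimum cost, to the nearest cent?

$2.10

Cost per mg of vitamin C: bell pepper $0.0047, kale $0.0124, broccoli $0.0172, banana $0.0231, sweet potato $0.0361.
With no serving limits, use only bell pepper: 444 mg / 127 mg = 3.496 servings × $0.60 = $2.10.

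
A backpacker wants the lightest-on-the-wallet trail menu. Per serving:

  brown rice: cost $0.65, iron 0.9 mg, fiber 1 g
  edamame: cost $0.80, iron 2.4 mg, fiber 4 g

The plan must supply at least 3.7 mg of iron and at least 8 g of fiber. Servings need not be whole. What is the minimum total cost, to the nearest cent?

$1.60

At the optimum either one food covers both requirements or two foods hit both targets exactly; no other combination can be cheaper.
brown rice only: max(3.7/0.9, 8/1) = 8 servings → $5.20.
edamame only: max(3.7/2.4, 8/4) = 2 servings → $1.60.
brown rice + edamame with both targets exact would need a negative amount; discard.
The minimum over all feasible corners is $1.60.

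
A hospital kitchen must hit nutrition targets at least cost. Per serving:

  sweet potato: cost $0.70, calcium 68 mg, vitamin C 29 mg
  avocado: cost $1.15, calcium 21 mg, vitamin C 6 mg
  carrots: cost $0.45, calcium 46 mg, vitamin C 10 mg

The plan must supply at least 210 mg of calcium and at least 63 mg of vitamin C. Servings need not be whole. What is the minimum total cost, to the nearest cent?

$2.10

With two linear requirements the optimum uses one or two foods; enumerate the corners.
sweet potato only: max(210/68, 63/29) = 3.088 servings → $2.16.
avocado only: max(210/21, 63/6) = 10.5 servings → $12.07.
carrots only: max(210/46, 63/10) = 6.3 servings → $2.83.
sweet potato + avocado with both tight: 0.3134 servings and 8.985 servings → $10.55.
sweet potato + carrots with both tight: 1.22 servings and 2.761 servings → $2.10.
avocado + carrots: intersection lies outside the first quadrant.
So the least-cost plan costs $2.10.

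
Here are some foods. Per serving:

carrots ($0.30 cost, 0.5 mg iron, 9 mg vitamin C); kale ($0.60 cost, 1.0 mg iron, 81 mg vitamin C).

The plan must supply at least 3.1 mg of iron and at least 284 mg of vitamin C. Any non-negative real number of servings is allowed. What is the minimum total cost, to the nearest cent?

$2.10

The cheapest plan sits at a corner of the feasible region — with two constraints it uses at most two foods.
carrots only: max(3.1/0.5, 284/9) = 31.56 servings → $9.47.
kale only: max(3.1/1.0, 284/81) = 3.506 servings → $2.10.
carrots + kale with both targets exact would need a negative amount; discard.
Cheapest feasible corner: $2.10.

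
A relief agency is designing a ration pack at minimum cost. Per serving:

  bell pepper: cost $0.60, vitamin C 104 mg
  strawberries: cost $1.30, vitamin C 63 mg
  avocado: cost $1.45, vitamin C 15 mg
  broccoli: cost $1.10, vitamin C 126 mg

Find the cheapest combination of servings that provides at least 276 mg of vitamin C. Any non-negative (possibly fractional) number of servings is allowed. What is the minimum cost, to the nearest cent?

$1.59

Cost per mg of vitamin C: bell pepper $0.0058, broccoli $0.0087, strawberries $0.0206, avocado $0.0967.
With no serving limits, use only bell pepper: 276 mg / 104 mg = 2.654 servings × $0.60 = $1.59.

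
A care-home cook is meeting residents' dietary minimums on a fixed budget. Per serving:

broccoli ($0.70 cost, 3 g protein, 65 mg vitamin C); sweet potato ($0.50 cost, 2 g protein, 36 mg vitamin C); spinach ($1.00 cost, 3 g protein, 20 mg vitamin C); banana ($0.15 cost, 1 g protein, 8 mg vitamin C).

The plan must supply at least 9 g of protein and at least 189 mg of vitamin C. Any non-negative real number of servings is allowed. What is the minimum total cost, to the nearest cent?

$2.06

Two binding constraints pin down two serving amounts, so the optimal mix uses at most two foods. The candidates are each food alone (scaled to the tighter of protein/vitamin C) and each pair with both constraints tight.
broccoli only: max(9/3, 189/65) = 3 servings → $2.10.
sweet potato only: max(9/2, 189/36) = 5.25 servings → $2.62.
spinach only: max(9/3, 189/20) = 9.45 servings → $9.45.
banana only: max(9/1, 189/8) = 23.62 servings → $3.54.
broccoli + sweet potato with both tight: 2.455 servings and 0.8182 servings → $2.13.
broccoli + spinach with both tight: 2.867 servings and 0.1333 servings → $2.14.
broccoli + banana with both tight: 2.854 servings and 0.439 servings → $2.06.
sweet potato + spinach: intersection lies outside the first quadrant.
sweet potato + banana with both targets exact would need a negative amount; discard.
spinach + banana with both targets exact would need a negative amount; discard.
So the least-cost plan costs $2.06.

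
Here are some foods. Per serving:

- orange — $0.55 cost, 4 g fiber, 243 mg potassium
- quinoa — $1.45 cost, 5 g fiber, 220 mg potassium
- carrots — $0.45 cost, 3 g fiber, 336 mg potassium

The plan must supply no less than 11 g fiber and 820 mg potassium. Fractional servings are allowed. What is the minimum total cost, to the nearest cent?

Compare the cost at each extreme point of the feasible region.
orange only: max(11/4, 820/243) = 3.374 servings → $1.86.
quinoa only: max(11/5, 820/220) = 3.727 servings → $5.40.
carrots only: max(11/3, 820/336) = 3.667 servings → $1.65.
orange + quinoa: the both-tight solution has a negative serving — not a feasible corner.
orange + carrots with both tight: 2.01 servings and 0.987 servings → $1.55.
quinoa + carrots with both tight: 1.212 servings and 1.647 servings → $2.50.
The minimum over all feasible corners is $1.55.

$1.55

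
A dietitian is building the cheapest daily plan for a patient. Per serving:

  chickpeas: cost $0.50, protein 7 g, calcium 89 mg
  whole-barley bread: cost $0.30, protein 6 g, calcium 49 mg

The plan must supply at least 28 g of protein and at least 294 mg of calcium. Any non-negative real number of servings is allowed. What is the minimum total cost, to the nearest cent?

$1.71

chickpeas only: max(28/7, 294/89) = 4 servings → $2.00.
whole-barley bread only: max(28/6, 294/49) = 6 servings → $1.80.
chickpeas + whole-barley bread with both tight: 2.052 servings and 2.272 servings → $1.71.
So the least-cost plan costs $1.71.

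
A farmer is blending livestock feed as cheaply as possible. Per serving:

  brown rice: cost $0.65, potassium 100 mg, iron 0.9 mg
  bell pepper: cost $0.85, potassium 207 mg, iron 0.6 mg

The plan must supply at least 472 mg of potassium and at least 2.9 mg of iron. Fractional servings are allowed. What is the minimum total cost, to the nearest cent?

An LP optimum is at a vertex; with two nutrient constraints at most two foods are used. Check each candidate.
brown rice only: max(472/100, 2.9/0.9) = 4.72 servings → $3.07.
bell pepper only: max(472/207, 2.9/0.6) = 4.833 servings → $4.11.
brown rice + bell pepper with both tight: 2.511 servings and 1.067 servings → $2.54.
Cheapest feasible corner: $2.54.

$2.54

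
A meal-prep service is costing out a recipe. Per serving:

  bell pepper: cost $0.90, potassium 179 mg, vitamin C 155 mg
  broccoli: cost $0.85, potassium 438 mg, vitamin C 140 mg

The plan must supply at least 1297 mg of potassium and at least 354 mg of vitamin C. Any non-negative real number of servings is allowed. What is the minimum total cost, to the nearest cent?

The cheapest plan sits at a corner of the feasible region — with two constraints it uses at most two foods.
bell pepper only: max(1297/179, 354/155) = 7.246 servings → $6.52.
broccoli only: max(1297/438, 354/140) = 2.961 servings → $2.52.
bell pepper + broccoli: intersection lies outside the first quadrant.
The minimum over all feasible corners is $2.52.

$2.52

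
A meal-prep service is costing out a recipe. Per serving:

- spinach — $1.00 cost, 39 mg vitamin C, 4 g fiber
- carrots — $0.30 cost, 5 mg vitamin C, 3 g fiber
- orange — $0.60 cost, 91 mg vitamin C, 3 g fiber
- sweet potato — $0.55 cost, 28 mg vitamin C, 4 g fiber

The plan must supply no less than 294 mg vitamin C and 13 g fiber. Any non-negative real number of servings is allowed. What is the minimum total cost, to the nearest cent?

$2.25

Two binding constraints pin down two serving amounts, so the optimal mix uses at most two foods. The candidates are each food alone (scaled to the tighter of vitamin C/fiber) and each pair with both constraints tight.
spinach only: max(294/39, 13/4) = 7.538 servings → $7.54.
carrots only: max(294/5, 13/3) = 58.8 servings → $17.64.
orange only: max(294/91, 13/3) = 4.333 servings → $2.60.
sweet potato only: max(294/28, 13/4) = 10.5 servings → $5.78.
spinach + carrots with both targets exact would need a negative amount; discard.
spinach + orange with both tight: 1.219 servings and 2.709 servings → $2.84.
spinach + sweet potato: the both-tight solution has a negative serving — not a feasible corner.
carrots + orange with both tight: 1.167 servings and 3.167 servings → $2.25.
carrots + sweet potato: the both-tight solution has a negative serving — not a feasible corner.
orange + sweet potato with both tight: 2.9 servings and 1.075 servings → $2.33.
Cheapest feasible corner: $2.25.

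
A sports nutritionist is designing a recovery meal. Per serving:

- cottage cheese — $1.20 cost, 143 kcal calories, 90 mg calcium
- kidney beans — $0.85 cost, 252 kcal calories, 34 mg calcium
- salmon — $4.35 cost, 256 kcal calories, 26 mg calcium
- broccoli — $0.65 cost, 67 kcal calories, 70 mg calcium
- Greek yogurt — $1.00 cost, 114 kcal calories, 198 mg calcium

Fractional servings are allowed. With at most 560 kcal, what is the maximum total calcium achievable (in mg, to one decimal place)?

Calcium per kcal: Greek yogurt 1.737, broccoli 1.045, cottage cheese 0.6294, kidney beans 0.1349, salmon 0.1016.
With no serving limits, spend the whole calories allowance on Greek yogurt: 560 kcal / 114 kcal × 198 mg = 972.6 mg.

972.6 mg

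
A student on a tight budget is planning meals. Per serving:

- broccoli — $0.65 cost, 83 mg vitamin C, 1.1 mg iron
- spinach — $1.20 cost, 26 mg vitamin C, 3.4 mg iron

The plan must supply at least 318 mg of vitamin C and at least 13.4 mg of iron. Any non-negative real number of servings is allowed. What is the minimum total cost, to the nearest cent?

$5.49

This is a tiny linear program; its minimum lies at a vertex of the feasible set. List the vertices and price them.
broccoli only: max(318/83, 13.4/1.1) = 12.18 servings → $7.92.
spinach only: max(318/26, 13.4/3.4) = 12.23 servings → $14.68.
broccoli + spinach with both tight: 2.89 servings and 3.006 servings → $5.49.
Cheapest feasible corner: $5.49.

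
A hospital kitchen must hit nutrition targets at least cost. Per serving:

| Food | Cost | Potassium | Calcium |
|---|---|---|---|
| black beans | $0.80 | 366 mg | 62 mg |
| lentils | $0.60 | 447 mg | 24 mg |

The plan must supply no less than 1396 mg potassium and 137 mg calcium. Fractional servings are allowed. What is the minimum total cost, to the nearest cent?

Minimising a linear cost over {potassium ≥ 1396, calcium ≥ 137, servings ≥ 0} — the optimum is at a vertex, using one or two foods.
black beans only: max(1396/366, 137/62) = 3.814 servings → $3.05.
lentils only: max(1396/447, 137/24) = 5.708 servings → $3.42.
black beans + lentils with both tight: 1.465 servings and 1.923 servings → $2.33.
The minimum over all feasible corners is $2.33.

$2.33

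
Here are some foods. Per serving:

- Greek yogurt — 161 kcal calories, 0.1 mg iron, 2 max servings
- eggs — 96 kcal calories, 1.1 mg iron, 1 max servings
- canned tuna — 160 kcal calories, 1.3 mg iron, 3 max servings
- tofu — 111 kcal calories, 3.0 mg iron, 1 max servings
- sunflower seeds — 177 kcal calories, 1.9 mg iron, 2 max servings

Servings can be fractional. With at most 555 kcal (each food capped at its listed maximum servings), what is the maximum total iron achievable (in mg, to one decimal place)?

Iron per kcal: tofu 0.02703, eggs 0.01146, sunflower seeds 0.01073, canned tuna 0.008125, Greek yogurt 0.0006211.
Take 1 serving of tofu: uses 111 kcal, +3.0 mg iron (running total 3.0 mg).
Take 1 serving of eggs: uses 96 kcal, +1.1 mg iron (running total 4.1 mg).
Take 1.966 servings of sunflower seeds: uses 348 kcal, +3.7 mg iron (running total 7.8 mg).
Filling greedily by iron-per-kcal is optimal for one linear limit, giving 7.8 mg.

7.8 mg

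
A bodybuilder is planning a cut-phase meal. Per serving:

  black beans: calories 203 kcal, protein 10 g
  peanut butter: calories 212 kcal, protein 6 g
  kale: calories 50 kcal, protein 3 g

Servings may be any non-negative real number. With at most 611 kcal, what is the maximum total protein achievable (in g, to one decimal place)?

36.7 g

Protein per kcal: kale 0.06, black beans 0.04926, peanut butter 0.0283.
With no serving limits, spend the whole calories allowance on kale: 611 kcal / 50 kcal × 3 g = 36.7 g.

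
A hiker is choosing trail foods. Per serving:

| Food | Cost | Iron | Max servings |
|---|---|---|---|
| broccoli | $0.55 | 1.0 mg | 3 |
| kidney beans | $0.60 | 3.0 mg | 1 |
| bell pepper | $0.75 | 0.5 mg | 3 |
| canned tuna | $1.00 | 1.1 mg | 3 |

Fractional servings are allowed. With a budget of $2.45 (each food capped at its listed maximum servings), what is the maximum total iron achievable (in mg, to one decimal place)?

6.2 mg

Iron per dollar: kidney beans 5, broccoli 1.818, canned tuna 1.1, bell pepper 0.6667.
Take 1 serving of kidney beans: spends $0.60, +3.0 mg iron (running total 3.0 mg).
Take 3 servings of broccoli: spends $1.65, +3.0 mg iron (running total 6.0 mg).
Take 0.2 servings of canned tuna: spends $0.20, +0.2 mg iron (running total 6.2 mg).
Greedy by best ratio exhausts the cost allowance optimally: 6.2 mg.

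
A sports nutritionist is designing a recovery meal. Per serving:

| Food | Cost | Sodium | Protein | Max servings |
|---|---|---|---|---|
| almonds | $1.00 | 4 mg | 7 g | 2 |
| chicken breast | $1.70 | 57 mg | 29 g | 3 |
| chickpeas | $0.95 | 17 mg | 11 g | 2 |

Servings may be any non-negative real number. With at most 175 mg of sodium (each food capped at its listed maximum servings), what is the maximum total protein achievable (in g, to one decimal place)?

103.7 g

Protein per mg sodium: almonds 1.75, chickpeas 0.6471, chicken breast 0.5088.
Take 2 servings of almonds: uses 8 mg sodium, +14.0 g protein (running total 14.0 g).
Take 2 servings of chickpeas: uses 34 mg sodium, +22.0 g protein (running total 36.0 g).
Take 2.333 servings of chicken breast: uses 133 mg sodium, +67.7 g protein (running total 103.7 g).
Filling greedily by protein-per-mg sodium is optimal for one linear limit, giving 103.7 g.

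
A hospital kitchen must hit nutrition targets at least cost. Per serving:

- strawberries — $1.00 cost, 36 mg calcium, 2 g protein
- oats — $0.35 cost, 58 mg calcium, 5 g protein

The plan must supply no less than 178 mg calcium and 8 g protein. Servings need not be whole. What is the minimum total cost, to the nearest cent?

strawberries only: max(178/36, 8/2) = 4.944 servings → $4.94.
oats only: max(178/58, 8/5) = 3.069 servings → $1.07.
strawberries + oats: intersection lies outside the first quadrant.
The minimum over all feasible corners is $1.07.

$1.07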